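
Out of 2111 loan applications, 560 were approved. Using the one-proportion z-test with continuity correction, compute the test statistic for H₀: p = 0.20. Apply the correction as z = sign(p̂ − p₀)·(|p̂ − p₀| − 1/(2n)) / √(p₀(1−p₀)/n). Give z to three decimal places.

z = 7.471

p̂ = 560/2111 = 0.26528. p̂ − p₀ = 0.065277.
Continuity correction 1/(2n) = 1/4222 = 0.000237.
Corrected numerator: |0.065277| − 0.000237 = 0.065040.
SE₀ = √(0.20·0.80/2111) = 0.008706.
z = +0.065040/0.008706 = 7.471.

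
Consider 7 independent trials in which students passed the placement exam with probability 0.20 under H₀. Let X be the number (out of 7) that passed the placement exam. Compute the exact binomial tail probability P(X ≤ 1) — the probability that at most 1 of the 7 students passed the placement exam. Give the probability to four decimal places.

X is binomial with n = 7 and p = 0.20.
P(X ≤ 1) = C(7,0)·0.20^0·0.80^7 + C(7,1)·0.20^1·0.80^6.
= 0.209715 + 0.367002 = 0.5767.

P = 0.5767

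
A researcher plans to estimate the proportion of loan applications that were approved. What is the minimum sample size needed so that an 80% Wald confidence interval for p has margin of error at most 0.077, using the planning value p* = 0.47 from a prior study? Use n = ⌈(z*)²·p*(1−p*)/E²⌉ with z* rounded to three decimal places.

The 80% critical value is z* = 1.282.
p*(1−p*) = 0.2491.
Required n before rounding: 1.643524 × 0.2491 / 0.077² = 69.051.
Rounding up, n = 70.

n = 70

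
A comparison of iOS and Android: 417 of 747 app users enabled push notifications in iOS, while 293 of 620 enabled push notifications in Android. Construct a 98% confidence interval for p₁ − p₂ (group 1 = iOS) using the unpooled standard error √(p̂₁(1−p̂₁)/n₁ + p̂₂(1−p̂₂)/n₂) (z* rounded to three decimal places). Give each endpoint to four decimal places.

p̂₁ = 0.55823, p̂₂ = 0.47258, so the observed difference is 0.08565.
SE = √(0.000330132 + 0.000402013) = √0.000732145 = 0.027058.
For 98% confidence, z* = 2.326. Margin of error = 0.06294.
Interval: 0.08565 ± 0.06294 → (0.0227, 0.1486).

(0.0227, 0.1486)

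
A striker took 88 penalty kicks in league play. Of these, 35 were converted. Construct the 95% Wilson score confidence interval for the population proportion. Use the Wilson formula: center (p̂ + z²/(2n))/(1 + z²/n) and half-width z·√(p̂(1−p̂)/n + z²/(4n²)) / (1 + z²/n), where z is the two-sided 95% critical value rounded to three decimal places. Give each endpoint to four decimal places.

(0.3018, 0.5022)

Here p̂ = 35/88 = 0.39773 and z = 1.960 (z² = 3.841600).
Denominator 1 + z²/n = 1 + 3.841600/88 = 1.043655.
Center = (0.39773 + 0.021827)/1.043655 = 0.40201.
Radicand: p̂(1−p̂)/n + z²/(4n²) = 0.002722049 + 0.000124019 = 0.002846068.
Half-width = 1.960·√0.002846068/1.043655 = 0.10019.
CI: 0.40201 ± 0.10019 = (0.3018, 0.5022).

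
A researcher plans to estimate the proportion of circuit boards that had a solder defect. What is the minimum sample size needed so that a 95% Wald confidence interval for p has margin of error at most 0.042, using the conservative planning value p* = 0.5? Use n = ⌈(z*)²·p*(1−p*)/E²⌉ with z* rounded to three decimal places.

n = 545

z* = 1.960 at the 95% level.
p*(1−p*) = 0.2500.
Required n before rounding: 3.841600 × 0.2500 / 0.042² = 544.444.
Rounding up, n = 545.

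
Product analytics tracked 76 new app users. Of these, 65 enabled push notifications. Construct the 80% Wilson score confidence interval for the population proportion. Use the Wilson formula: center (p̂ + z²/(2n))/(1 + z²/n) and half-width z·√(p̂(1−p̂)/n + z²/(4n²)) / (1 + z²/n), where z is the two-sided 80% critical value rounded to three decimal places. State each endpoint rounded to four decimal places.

p̂ = 65/76 = 0.85526; z = 1.282, so z² = 1.643524.
1 + z²/n = 1.021625.
Adjusted center: (0.85526 + z²/(2n))/1.021625 = 0.84774.
Radicand: p̂(1−p̂)/n + z²/(4n²) = 0.001628791 + 0.000071136 = 0.001699927.
Half-width = 1.282·√0.001699927/1.021625 = 0.05174.
So the interval runs from 0.7960 to 0.8995.

(0.7960, 0.8995)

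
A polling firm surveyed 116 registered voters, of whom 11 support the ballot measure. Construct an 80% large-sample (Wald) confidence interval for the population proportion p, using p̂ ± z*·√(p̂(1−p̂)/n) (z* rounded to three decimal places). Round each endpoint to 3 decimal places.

(0.060, 0.130)

p̂ = 11/116 = 0.09483.
SE = √(p̂(1−p̂)/n) = √(0.085835/116) = 0.027202.
For 80% confidence, z* = 1.282.
Margin of error: 1.282 × 0.027202 = 0.03487.
So the interval runs from 0.060 to 0.130.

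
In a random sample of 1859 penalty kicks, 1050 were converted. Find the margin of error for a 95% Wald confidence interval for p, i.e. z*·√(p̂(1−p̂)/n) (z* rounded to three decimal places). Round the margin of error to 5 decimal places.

The sample proportion is 1050/1859 = 0.56482.
Standard error of p̂: √(0.245798/1859) = √0.000132221 = 0.011499.
For 95% confidence, z* = 1.960.
Margin of error = z*·SE = 1.960 × 0.011499 = 0.02254.

ME = 0.02254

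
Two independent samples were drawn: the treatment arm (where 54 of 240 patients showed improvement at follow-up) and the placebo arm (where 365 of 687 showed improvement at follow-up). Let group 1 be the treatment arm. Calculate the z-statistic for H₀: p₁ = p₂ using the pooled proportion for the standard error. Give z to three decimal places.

z = -8.208

p̂₁ = 54/240 = 0.22500, p̂₂ = 365/687 = 0.53130.
Pooled p̂ = (54+365)/(240+687) = 419/927 = 0.45200.
Pooled SE = √[0.2476956·0.00562227] ≈ 0.037318.
z = -0.30630/0.037318 = -8.208.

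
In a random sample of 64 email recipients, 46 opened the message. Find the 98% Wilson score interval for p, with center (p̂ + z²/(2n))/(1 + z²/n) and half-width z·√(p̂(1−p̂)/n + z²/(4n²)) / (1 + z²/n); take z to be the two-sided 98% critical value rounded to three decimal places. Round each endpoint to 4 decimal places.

(0.5750, 0.8284)

p̂ = 46/64 = 0.71875; z = 2.326, so z² = 5.410276.
Denominator 1 + z²/n = 1 + 5.410276/64 = 1.084536.
Center = (0.71875 + 0.042268)/1.084536 = 0.70170.
Radicand: p̂(1−p̂)/n + z²/(4n²) = 0.003158569 + 0.000330217 = 0.003488786.
Half-width = z·√(radicand)/denom = 2.326·0.059066/1.084536 = 0.12668.
So the interval runs from 0.5750 to 0.8284.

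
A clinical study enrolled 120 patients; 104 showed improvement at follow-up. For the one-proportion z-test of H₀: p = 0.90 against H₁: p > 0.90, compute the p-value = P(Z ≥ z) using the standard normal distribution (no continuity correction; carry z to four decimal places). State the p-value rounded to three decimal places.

p̂ = 104/120 = 0.86667.
SE₀ = √(0.90·0.10/120) = 0.027386.
z = (p̂ − p₀)/SE = (104/120 − 0.90)/0.027386 ≈ -1.2172.
From the standard normal, P(Z ≥ z) = 0.888.

p-value = 0.888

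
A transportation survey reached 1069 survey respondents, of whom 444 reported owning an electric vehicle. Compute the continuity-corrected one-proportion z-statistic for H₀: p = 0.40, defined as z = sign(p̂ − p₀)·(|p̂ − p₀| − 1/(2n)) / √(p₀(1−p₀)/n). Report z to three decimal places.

z = 0.993

Sample proportion p̂ = 444/1069 = 0.41534. p̂ − p₀ = 0.015341.
1/(2n) = 0.000468.
Corrected numerator: |0.015341| − 0.000468 = 0.014873.
Under H₀, SE = √(p₀(1−p₀)/n) = √(0.40·0.60/1069) = √0.000224509 = 0.014984.
z = (+)0.014873/0.014984 = 0.993.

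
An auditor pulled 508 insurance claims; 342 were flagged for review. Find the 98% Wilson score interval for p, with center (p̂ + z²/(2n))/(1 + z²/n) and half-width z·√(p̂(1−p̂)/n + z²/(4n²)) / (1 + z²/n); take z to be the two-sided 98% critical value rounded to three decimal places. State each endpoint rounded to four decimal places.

p̂ = 342/508 = 0.67323; z = 2.326, so z² = 5.410276.
Denominator 1 + z²/n = 1 + 5.410276/508 = 1.010650.
Center = (0.67323 + 0.005325)/1.010650 = 0.67140.
Radicand: p̂(1−p̂)/n + z²/(4n²) = 0.000433055 + 0.000005241 = 0.000438296.
Half-width = 2.326·√0.000438296/1.010650 = 0.04818.
CI: 0.67140 ± 0.04818 = (0.6232, 0.7196).

(0.6232, 0.7196)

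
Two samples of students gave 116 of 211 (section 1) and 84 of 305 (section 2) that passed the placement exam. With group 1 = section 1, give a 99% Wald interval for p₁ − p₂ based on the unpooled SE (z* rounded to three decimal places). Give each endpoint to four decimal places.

(0.1642, 0.3845)

p̂₁ = 0.54976, p̂₂ = 0.27541, so the observed difference is 0.27435.
SE = √(0.001173098 + 0.000654293) = √0.001827391 = 0.042748.
z* = 2.576 at the 99% level. Margin of error = 0.11012.
CI: 0.27435 ± 0.11012 = (0.1642, 0.3845).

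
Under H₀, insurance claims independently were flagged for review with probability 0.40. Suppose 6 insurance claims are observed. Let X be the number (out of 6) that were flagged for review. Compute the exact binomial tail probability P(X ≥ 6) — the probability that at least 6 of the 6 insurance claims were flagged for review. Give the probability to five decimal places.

X is binomial with n = 6 and p = 0.40.
P(X ≥ 6) = C(6,6)·0.40^6·0.60^0.
= 0.004096 = 0.00410.

P = 0.00410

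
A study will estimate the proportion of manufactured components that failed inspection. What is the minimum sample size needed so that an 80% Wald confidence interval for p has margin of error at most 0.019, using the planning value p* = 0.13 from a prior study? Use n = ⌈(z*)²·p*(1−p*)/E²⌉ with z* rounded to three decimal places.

n = 515

z* = 1.282 at the 80% level.
p*(1−p*) = 0.13·0.87 = 0.1131.
Required n before rounding: 1.643524 × 0.1131 / 0.019² = 514.910.
⌈514.910⌉ = 515.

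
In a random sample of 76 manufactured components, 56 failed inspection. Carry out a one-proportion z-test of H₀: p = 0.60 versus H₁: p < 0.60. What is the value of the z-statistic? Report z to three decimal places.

With x = 56 successes in n = 76, p̂ = 0.73684.
Under H₀, SE = √(p₀(1−p₀)/n) = √(0.60·0.40/76) = √0.003157895 = 0.056195.
Test statistic: z = 0.13684/0.056195 = 2.435.

z = 2.435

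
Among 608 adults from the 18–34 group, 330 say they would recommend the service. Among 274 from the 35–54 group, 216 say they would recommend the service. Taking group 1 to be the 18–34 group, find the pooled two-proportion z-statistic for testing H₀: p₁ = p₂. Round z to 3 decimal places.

Sample proportions: p̂₁ = 330/608 = 0.54276 and p̂₂ = 216/274 = 0.78832.
Pooled p̂ = (330+216)/(608+274) = 546/882 = 0.61905.
Pooled SE = √[0.2358277·0.00529437] ≈ 0.035335.
z = -0.24556/0.035335 = -6.949.

z = -6.949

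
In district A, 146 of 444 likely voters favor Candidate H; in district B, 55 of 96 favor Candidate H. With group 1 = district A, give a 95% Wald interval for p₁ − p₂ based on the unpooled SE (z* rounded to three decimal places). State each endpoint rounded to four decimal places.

p̂₁ = 146/444 = 0.32883, p̂₂ = 55/96 = 0.57292; p̂₁ − p̂₂ = -0.24409.
Unpooled SE = √(p̂₁(1−p̂₁)/n₁ + p̂₂(1−p̂₂)/n₂) = √(0.000497073 + 0.002548783) = 0.055189.
For 95% confidence, z* = 1.960. Margin of error = 0.10817.
Interval: -0.24409 ± 0.10817 → (-0.3523, -0.1359).

(-0.3523, -0.1359)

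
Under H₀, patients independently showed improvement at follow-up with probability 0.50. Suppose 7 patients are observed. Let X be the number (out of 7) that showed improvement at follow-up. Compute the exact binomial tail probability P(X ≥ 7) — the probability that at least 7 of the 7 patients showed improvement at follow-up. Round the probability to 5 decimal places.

X is binomial with n = 7 and p = 0.50.
P(X ≥ 7) = C(7,7)·0.50^7·0.50^0.
= 0.007812 = 0.00781.

P = 0.00781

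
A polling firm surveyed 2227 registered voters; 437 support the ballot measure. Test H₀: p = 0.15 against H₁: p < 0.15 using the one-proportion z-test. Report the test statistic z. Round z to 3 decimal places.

z = 6.110

p̂ = 437/2227 = 0.19623.
Under H₀, SE = √(p₀(1−p₀)/n) = √(0.15·0.85/2227) = √0.000057252 = 0.007566.
z = (0.19623 − 0.15)/0.007566 = 0.04623/0.007566 = 6.110.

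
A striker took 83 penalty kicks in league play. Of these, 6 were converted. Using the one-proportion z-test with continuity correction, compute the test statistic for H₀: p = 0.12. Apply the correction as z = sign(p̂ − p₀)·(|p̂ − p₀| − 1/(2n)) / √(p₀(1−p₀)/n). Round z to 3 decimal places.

p̂ = 6/83 = 0.07229. p̂ − p₀ = -0.047711.
Continuity correction 1/(2n) = 1/166 = 0.006024.
Corrected numerator: |-0.047711| − 0.006024 = 0.041687.
SE₀ = √(0.12·0.88/83) = 0.035669.
z = (−)0.041687/0.035669 = -1.169.

z = -1.169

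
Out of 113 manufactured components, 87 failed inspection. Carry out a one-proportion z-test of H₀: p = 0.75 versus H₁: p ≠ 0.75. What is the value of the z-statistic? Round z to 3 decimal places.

z = 0.489

The sample proportion is 87/113 = 0.76991.
SE₀ = √(0.75·0.25/113) = 0.040734.
z = (0.76991 − 0.75)/0.040734 = 0.01991/0.040734 = 0.489.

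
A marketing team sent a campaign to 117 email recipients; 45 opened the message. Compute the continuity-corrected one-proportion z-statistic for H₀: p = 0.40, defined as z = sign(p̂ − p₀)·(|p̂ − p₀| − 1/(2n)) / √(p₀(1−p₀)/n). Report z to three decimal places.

The sample proportion is 45/117 = 0.38462. p̂ − p₀ = -0.015385.
Continuity correction 1/(2n) = 1/234 = 0.004274.
Corrected numerator: |-0.015385| − 0.004274 = 0.011111.
Null standard error: √(0.40·0.60/117) = √0.002051282 = 0.045291.
z = −0.011111/0.045291 = -0.245.

z = -0.245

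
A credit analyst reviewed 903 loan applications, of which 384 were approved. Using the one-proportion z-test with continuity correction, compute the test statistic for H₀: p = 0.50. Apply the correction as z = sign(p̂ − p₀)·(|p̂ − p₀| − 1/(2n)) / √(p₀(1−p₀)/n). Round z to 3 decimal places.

The sample proportion is 384/903 = 0.42525. p̂ − p₀ = -0.074751.
1/(2n) = 0.000554.
Corrected numerator: |-0.074751| − 0.000554 = 0.074197.
Null standard error: √(0.50·0.50/903) = √0.000276855 = 0.016639.
z = (−)0.074197/0.016639 = -4.459.

z = -4.459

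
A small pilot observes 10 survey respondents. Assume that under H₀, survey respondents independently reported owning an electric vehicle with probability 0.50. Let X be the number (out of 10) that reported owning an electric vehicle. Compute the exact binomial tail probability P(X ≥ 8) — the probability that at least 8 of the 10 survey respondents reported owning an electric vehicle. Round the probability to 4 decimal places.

X ~ Binomial(n=10, p=0.50).
P(X ≥ 8) = C(10,8)·0.50^8·0.50^2 + C(10,9)·0.50^9·0.50^1 + C(10,10)·0.50^10·0.50^0.
= 0.043945 + 0.009766 + 0.000977 = 0.0547.

P = 0.0547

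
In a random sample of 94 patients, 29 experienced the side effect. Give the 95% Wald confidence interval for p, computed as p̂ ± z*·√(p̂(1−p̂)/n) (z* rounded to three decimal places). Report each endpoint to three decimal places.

(0.215, 0.402)

With x = 29 successes in n = 94, p̂ = 0.30851.
SE(p̂) = √(0.30851·0.69149/94) = 0.047639.
The 95% critical value is z* = 1.960.
Margin = 1.960·0.047639 = 0.09337.
So the interval runs from 0.215 to 0.402.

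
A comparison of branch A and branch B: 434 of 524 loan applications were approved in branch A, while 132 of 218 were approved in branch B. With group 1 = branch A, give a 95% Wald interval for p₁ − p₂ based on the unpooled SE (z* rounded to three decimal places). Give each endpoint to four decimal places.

(0.1503, 0.2952)

p̂₁ = 434/524 = 0.82824, p̂₂ = 132/218 = 0.60550; p̂₁ − p̂₂ = 0.22274.
SE = √(0.000271480 + 0.001095728) = √0.001367208 = 0.036976.
For 95% confidence, z* = 1.960. Margin of error = 0.07247.
CI: 0.22274 ± 0.07247 = (0.1503, 0.2952).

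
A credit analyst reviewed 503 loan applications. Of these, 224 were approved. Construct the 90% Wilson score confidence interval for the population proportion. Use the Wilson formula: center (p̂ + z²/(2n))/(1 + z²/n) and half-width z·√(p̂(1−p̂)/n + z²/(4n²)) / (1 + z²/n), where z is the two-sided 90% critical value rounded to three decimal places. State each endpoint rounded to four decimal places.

p̂ = 224/503 = 0.44533; z = 1.645, so z² = 2.706025.
Denominator 1 + z²/n = 1 + 2.706025/503 = 1.005380.
Adjusted center: (0.44533 + z²/(2n))/1.005380 = 0.44562.
Radicand: p̂(1−p̂)/n + z²/(4n²) = 0.000491075 + 0.000002674 = 0.000493749.
Half-width = z·√(radicand)/denom = 1.645·0.022220/1.005380 = 0.03636.
Interval: 0.44562 ± 0.03636 → (0.4093, 0.4820).

(0.4093, 0.4820)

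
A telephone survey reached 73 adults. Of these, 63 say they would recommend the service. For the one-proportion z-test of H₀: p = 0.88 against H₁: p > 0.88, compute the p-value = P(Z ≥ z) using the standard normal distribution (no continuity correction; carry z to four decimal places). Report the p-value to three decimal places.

The sample proportion is 63/73 = 0.86301.
SE₀ = √(0.88·0.12/73) = 0.038034.
Test statistic (full precision, shown to 4 dp): z = (63/73 − 0.88)/SE₀ ≈ -0.4466.
From the standard normal, P(Z ≥ z) = 0.672.

p-value = 0.672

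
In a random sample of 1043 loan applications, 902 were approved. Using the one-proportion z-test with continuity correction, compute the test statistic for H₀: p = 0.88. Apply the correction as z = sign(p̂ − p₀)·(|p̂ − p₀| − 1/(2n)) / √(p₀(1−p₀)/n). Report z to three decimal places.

z = -1.462

Sample proportion p̂ = 902/1043 = 0.86481. p̂ − p₀ = -0.015187.
1/(2n) = 0.000479.
Corrected numerator: |-0.015187| − 0.000479 = 0.014708.
Null standard error: √(0.88·0.12/1043) = √0.000101246 = 0.010062.
z = −0.014708/0.010062 = -1.462.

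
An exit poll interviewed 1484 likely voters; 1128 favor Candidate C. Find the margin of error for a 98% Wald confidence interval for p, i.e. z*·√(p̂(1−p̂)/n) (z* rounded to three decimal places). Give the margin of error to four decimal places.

p̂ = 1128/1484 = 0.76011.
Standard error of p̂: √(0.182344/1484) = √0.000122873 = 0.011085.
z* = 2.326 at the 98% level.
Margin of error = z*·SE = 2.326 × 0.011085 = 0.0258.

ME = 0.0258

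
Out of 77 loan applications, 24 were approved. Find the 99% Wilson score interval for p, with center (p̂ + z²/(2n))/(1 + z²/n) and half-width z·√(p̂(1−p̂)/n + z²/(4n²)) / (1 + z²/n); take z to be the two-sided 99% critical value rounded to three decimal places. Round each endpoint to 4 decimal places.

(0.1953, 0.4579)

p̂ = 24/77 = 0.31169; z = 2.576, so z² = 6.635776.
1 + z²/n = 1.086179.
Center = (0.31169 + 0.043089)/1.086179 = 0.32663.
Radicand: p̂(1−p̂)/n + z²/(4n²) = 0.002786217 + 0.000279802 = 0.003066019.
Half-width = z·√(radicand)/denom = 2.576·0.055372/1.086179 = 0.13132.
Interval: 0.32663 ± 0.13132 → (0.1953, 0.4579).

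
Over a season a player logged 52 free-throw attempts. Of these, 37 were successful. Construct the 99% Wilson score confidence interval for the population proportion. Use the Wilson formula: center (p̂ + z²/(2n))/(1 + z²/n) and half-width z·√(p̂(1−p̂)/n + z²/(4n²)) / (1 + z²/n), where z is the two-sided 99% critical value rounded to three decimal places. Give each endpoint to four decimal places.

(0.5333, 0.8419)

p̂ = 37/52 = 0.71154; z = 2.576, so z² = 6.635776.
1 + z²/n = 1.127611.
Center = (0.71154 + 0.063806)/1.127611 = 0.68760.
Radicand: p̂(1−p̂)/n + z²/(4n²) = 0.003947144 + 0.000613515 = 0.004560659.
Half-width = 2.576·√0.004560659/1.127611 = 0.15428.
Interval: 0.68760 ± 0.15428 → (0.5333, 0.8419).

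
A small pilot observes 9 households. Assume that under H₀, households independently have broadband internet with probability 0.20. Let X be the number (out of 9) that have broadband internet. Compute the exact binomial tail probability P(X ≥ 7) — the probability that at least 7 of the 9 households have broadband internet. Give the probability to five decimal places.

P = 0.00031

X ~ Binomial(n=9, p=0.20).
P(X ≥ 7) = C(9,7)·0.20^7·0.80^2 + C(9,8)·0.20^8·0.80^1 + C(9,9)·0.20^9·0.80^0.
= 0.000295 + 0.000018 + 0.000001 = 0.00031.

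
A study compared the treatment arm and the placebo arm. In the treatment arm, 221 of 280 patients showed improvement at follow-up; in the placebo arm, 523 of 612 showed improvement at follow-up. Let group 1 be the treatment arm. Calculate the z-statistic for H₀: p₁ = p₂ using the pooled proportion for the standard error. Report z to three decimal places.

z = -2.433

p̂₁ = 221/280 = 0.78929, p̂₂ = 523/612 = 0.85458.
Pooled p̂ = (221+523)/(280+612) = 744/892 = 0.83408.
Pooled SE = √[0.1383901·0.00520542] ≈ 0.026840.
z = (p̂₁ − p̂₂)/SE = (0.78929 − 0.85458)/0.026840 = -0.06529/0.026840 = -2.433.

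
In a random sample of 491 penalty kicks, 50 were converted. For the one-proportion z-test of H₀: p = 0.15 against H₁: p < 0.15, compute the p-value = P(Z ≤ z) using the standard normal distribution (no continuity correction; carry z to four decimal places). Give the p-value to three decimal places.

p-value = 0.001

The sample proportion is 50/491 = 0.10183.
Null standard error: √(0.15·0.85/491) = √0.000259674 = 0.016114.
z = (p̂ − p₀)/SE = (50/491 − 0.15)/0.016114 ≈ -2.9891.
p-value = P(Z ≤ z) with z = -2.9891 → 0.001.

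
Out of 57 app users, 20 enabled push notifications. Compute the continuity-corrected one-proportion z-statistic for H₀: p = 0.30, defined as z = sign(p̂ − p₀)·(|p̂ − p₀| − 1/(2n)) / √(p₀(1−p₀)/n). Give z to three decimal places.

z = 0.694

Sample proportion p̂ = 20/57 = 0.35088. p̂ − p₀ = 0.050877.
Continuity correction 1/(2n) = 1/114 = 0.008772.
Corrected numerator: |0.050877| − 0.008772 = 0.042105.
Under H₀, SE = √(p₀(1−p₀)/n) = √(0.30·0.70/57) = √0.003684211 = 0.060698.
z = (+)0.042105/0.060698 = 0.694.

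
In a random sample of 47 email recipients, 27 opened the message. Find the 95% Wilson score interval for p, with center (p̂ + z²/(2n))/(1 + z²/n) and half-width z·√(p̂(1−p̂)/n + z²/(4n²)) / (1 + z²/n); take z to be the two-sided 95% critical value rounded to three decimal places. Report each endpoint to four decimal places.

p̂ = 27/47 = 0.57447; z = 1.960, so z² = 3.841600.
1 + z²/n = 1.081736.
Adjusted center: (0.57447 + z²/(2n))/1.081736 = 0.56884.
Radicand: p̂(1−p̂)/n + z²/(4n²) = 0.005201160 + 0.000434767 = 0.005635927.
Half-width = 1.960·√0.005635927/1.081736 = 0.13602.
So the interval runs from 0.4328 to 0.7049.

(0.4328, 0.7049)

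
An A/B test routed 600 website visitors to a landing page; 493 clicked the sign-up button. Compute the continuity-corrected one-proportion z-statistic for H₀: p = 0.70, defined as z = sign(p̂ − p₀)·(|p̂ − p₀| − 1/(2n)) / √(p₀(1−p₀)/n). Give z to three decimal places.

z = 6.459

With x = 493 successes in n = 600, p̂ = 0.82167. p̂ − p₀ = 0.121667.
1/(2n) = 0.000833.
Corrected numerator: |0.121667| − 0.000833 = 0.120834.
SE₀ = √(0.70·0.30/600) = 0.018708.
z = (+)0.120834/0.018708 = 6.459.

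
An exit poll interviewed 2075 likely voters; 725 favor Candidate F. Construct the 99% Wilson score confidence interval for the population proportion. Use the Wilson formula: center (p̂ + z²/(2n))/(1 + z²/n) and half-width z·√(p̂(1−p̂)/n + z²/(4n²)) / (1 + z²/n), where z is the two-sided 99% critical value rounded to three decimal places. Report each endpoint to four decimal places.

Here p̂ = 725/2075 = 0.34940 and z = 2.576 (z² = 6.635776).
1 + z²/n = 1.003198.
Adjusted center: (0.34940 + z²/(2n))/1.003198 = 0.34988.
Radicand: p̂(1−p̂)/n + z²/(4n²) = 0.000109551 + 0.000000385 = 0.000109936.
Half-width = 2.576·√0.000109936/1.003198 = 0.02692.
Interval: 0.34988 ± 0.02692 → (0.3230, 0.3768).

(0.3230, 0.3768)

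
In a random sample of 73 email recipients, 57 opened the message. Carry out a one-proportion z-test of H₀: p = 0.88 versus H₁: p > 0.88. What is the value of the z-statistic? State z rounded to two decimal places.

z = -2.61

Sample proportion p̂ = 57/73 = 0.78082.
Null standard error: √(0.88·0.12/73) = √0.001446575 = 0.038034.
z = (0.78082 − 0.88)/0.038034 = -0.09918/0.038034 = -2.61.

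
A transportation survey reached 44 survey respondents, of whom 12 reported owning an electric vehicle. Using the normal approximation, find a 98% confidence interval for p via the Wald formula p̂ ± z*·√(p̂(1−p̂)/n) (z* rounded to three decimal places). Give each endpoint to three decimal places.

(0.117, 0.429)

Sample proportion p̂ = 12/44 = 0.27273.
SE(p̂) = √(0.27273·0.72727/44) = 0.067141.
For 98% confidence, z* = 2.326.
Margin of error: 2.326 × 0.067141 = 0.15617.
Interval: 0.27273 ± 0.15617 → (0.117, 0.429).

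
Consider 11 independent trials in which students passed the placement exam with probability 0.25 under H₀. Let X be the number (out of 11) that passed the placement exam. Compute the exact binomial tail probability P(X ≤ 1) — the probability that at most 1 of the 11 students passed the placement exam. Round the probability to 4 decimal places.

X ~ Binomial(n=11, p=0.25).
P(X ≤ 1) = C(11,0)·0.25^0·0.75^11 + C(11,1)·0.25^1·0.75^10.
= 0.042235 + 0.154862 = 0.1971.

P = 0.1971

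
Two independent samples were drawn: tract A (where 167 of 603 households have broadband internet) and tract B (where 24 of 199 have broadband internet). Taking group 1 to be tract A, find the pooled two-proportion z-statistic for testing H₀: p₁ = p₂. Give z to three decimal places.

z = 4.490

Sample proportions: p̂₁ = 167/603 = 0.27695 and p̂₂ = 24/199 = 0.12060.
Pooling: p̂ = 191/802 = 0.23815.
SE = √[p̂(1−p̂)(1/n₁+1/n₂)] = √[0.23815·0.76185·(1/603+1/199)] ≈ 0.034823.
z = 0.15635/0.034823 = 4.490.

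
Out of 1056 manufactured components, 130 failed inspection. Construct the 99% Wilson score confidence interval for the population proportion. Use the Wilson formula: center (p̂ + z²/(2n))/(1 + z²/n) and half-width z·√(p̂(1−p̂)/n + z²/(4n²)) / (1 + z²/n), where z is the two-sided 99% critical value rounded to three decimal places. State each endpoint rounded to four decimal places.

(0.0994, 0.1515)

Here p̂ = 130/1056 = 0.12311 and z = 2.576 (z² = 6.635776).
1 + z²/n = 1.006284.
Center = (0.12311 + 0.003142)/1.006284 = 0.12546.
Radicand: p̂(1−p̂)/n + z²/(4n²) = 0.000102226 + 0.000001488 = 0.000103714.
Half-width = 2.576·√0.000103714/1.006284 = 0.02607.
So the interval runs from 0.0994 to 0.1515.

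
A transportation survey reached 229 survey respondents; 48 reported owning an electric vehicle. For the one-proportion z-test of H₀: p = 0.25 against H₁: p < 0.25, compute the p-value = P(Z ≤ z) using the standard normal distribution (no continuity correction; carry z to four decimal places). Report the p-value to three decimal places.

p-value = 0.079

The sample proportion is 48/229 = 0.20961.
Null standard error: √(0.25·0.75/229) = √0.000818777 = 0.028614.
Test statistic (full precision, shown to 4 dp): z = (48/229 − 0.25)/SE₀ ≈ -1.4116.
p-value = P(Z ≤ z) with z = -1.4116 → 0.079.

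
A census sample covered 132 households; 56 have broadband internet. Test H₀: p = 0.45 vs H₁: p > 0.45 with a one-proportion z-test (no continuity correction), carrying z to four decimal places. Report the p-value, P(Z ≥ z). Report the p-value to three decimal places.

With x = 56 successes in n = 132, p̂ = 0.42424.
Under H₀, SE = √(p₀(1−p₀)/n) = √(0.45·0.55/132) = √0.001875000 = 0.043301.
z = (p̂ − p₀)/SE = (56/132 − 0.45)/0.043301 ≈ -0.5948.
p-value = P(Z ≥ z) with z = -0.5948 → 0.724.

p-value = 0.724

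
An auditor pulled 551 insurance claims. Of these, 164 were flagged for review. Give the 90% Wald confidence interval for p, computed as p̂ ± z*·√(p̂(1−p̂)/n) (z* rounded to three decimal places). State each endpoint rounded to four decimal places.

Sample proportion p̂ = 164/551 = 0.29764.
SE(p̂) = √(0.29764·0.70236/551) = 0.019478.
The 90% critical value is z* = 1.645.
Margin = 1.645·0.019478 = 0.03204.
Interval: 0.29764 ± 0.03204 → (0.2656, 0.3297).

(0.2656, 0.3297)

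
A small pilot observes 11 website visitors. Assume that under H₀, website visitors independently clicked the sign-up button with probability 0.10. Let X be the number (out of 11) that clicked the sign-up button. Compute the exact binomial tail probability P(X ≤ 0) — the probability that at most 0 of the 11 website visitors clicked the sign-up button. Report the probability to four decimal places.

X ~ Binomial(n=11, p=0.10).
P(X ≤ 0) = C(11,0)·0.10^0·0.90^11.
= 0.313811 = 0.3138.

P = 0.3138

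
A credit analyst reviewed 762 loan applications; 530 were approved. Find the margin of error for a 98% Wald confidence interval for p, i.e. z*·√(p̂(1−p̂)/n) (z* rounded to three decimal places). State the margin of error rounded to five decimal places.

ME = 0.03878

With x = 530 successes in n = 762, p̂ = 0.69554.
Standard error of p̂: √(0.211765/762) = √0.000277907 = 0.016671.
For 98% confidence, z* = 2.326.
So ME = 0.03878.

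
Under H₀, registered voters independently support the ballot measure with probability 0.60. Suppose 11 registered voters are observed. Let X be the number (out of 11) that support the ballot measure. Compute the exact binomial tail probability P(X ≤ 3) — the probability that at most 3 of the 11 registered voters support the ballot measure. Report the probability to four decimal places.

P = 0.0293

X is binomial with n = 11 and p = 0.60.
P(X ≤ 3) = C(11,0)·0.60^0·0.40^11 + C(11,1)·0.60^1·0.40^10 + C(11,2)·0.60^2·0.40^9 + C(11,3)·0.60^3·0.40^8.
= 0.000042 + 0.000692 + 0.005190 + 0.023357 = 0.0293.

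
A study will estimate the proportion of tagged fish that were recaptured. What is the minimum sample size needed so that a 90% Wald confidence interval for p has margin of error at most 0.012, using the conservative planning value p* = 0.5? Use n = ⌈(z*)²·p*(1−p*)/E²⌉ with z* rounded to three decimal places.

The 90% critical value is z* = 1.645.
p*(1−p*) = 0.50·0.50 = 0.2500.
(z*)²·p*(1−p*)/E² = 2.706025·0.2500/0.000144 = 4697.960.
⌈4697.960⌉ = 4698.

n = 4698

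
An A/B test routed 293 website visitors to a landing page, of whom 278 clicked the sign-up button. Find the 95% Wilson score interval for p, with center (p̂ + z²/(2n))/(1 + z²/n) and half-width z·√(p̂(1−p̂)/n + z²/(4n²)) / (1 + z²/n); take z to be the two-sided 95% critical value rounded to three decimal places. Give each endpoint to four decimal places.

Here p̂ = 278/293 = 0.94881 and z = 1.960 (z² = 3.841600).
Denominator 1 + z²/n = 1 + 3.841600/293 = 1.013111.
Center = (0.94881 + 0.006556)/1.013111 = 0.94300.
Radicand: p̂(1−p̂)/n + z²/(4n²) = 0.000165780 + 0.000011187 = 0.000176967.
Half-width = z·√(radicand)/denom = 1.960·0.013303/1.013111 = 0.02574.
So the interval runs from 0.9173 to 0.9687.

(0.9173, 0.9687)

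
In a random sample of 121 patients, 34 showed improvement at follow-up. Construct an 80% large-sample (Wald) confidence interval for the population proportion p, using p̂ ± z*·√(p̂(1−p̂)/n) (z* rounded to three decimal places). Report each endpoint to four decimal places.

With x = 34 successes in n = 121, p̂ = 0.28099.
SE = √(p̂(1−p̂)/n) = √(0.202035/121) = 0.040862.
z* = 1.282 at the 80% level.
Margin of error: 1.282 × 0.040862 = 0.05239.
CI: 0.28099 ± 0.05239 = (0.2286, 0.3334).

(0.2286, 0.3334)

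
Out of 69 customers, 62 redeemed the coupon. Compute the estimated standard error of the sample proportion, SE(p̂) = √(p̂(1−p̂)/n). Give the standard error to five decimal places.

SE = 0.03635

Sample proportion p̂ = 62/69 = 0.89855.
p̂(1−p̂) = 0.89855·0.10145 = 0.091158.
SE = √(0.091158/69) = √0.001321130 = 0.03635.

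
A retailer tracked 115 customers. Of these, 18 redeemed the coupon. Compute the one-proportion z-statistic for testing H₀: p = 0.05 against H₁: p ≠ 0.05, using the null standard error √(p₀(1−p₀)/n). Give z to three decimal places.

Sample proportion p̂ = 18/115 = 0.15652.
Under H₀, SE = √(p₀(1−p₀)/n) = √(0.05·0.95/115) = √0.000413043 = 0.020323.
Test statistic: z = 0.10652/0.020323 = 5.241.

z = 5.241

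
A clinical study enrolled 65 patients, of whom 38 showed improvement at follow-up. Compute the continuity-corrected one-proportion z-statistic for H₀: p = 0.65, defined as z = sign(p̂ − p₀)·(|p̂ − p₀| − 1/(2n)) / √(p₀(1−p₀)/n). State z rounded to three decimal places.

Sample proportion p̂ = 38/65 = 0.58462. p̂ − p₀ = -0.065385.
1/(2n) = 0.007692.
Corrected numerator: |-0.065385| − 0.007692 = 0.057693.
Null standard error: √(0.65·0.35/65) = √0.003500000 = 0.059161.
z = (−)0.057693/0.059161 = -0.975.

z = -0.975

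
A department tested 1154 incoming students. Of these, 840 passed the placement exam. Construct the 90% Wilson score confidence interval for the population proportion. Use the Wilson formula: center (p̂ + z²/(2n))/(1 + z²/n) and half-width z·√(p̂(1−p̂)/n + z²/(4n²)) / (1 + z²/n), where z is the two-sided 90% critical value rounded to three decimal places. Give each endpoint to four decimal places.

p̂ = 840/1154 = 0.72790; z = 1.645, so z² = 2.706025.
1 + z²/n = 1.002345.
Center = (0.72790 + 0.001172)/1.002345 = 0.72737.
Radicand: p̂(1−p̂)/n + z²/(4n²) = 0.000171629 + 0.000000508 = 0.000172137.
Half-width = z·√(radicand)/denom = 1.645·0.013120/1.002345 = 0.02153.
Interval: 0.72737 ± 0.02153 → (0.7058, 0.7489).

(0.7058, 0.7489)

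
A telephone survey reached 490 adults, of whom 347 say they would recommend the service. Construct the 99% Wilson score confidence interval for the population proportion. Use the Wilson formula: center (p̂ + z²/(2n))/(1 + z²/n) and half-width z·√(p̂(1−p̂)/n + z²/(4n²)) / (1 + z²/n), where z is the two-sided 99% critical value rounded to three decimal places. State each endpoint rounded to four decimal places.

(0.6528, 0.7580)

p̂ = 347/490 = 0.70816; z = 2.576, so z² = 6.635776.
Denominator 1 + z²/n = 1 + 6.635776/490 = 1.013542.
Adjusted center: (0.70816 + z²/(2n))/1.013542 = 0.70538.
Radicand: p̂(1−p̂)/n + z²/(4n²) = 0.000421772 + 0.000006909 = 0.000428681.
Half-width = z·√(radicand)/denom = 2.576·0.020705/1.013542 = 0.05262.
So the interval runs from 0.6528 to 0.7580.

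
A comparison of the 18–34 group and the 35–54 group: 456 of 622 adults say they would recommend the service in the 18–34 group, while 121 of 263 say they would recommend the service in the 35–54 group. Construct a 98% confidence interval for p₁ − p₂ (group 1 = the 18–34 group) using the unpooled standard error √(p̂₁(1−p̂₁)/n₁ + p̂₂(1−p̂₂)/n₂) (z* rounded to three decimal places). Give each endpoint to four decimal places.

(0.1905, 0.3556)

p̂₁ = 456/622 = 0.73312, p̂₂ = 121/263 = 0.46008; p̂₁ − p̂₂ = 0.27304.
SE = √(0.000314559 + 0.000944510) = √0.001259069 = 0.035483.
z* = 2.326 at the 98% level. Margin = 2.326·0.035483 = 0.08253.
CI: 0.27304 ± 0.08253 = (0.1905, 0.3556).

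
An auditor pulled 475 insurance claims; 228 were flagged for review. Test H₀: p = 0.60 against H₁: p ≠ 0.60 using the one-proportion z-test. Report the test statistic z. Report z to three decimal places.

z = -5.339

p̂ = 228/475 = 0.48000.
SE₀ = √(0.60·0.40/475) = 0.022478.
Test statistic: z = -0.12000/0.022478 = -5.339.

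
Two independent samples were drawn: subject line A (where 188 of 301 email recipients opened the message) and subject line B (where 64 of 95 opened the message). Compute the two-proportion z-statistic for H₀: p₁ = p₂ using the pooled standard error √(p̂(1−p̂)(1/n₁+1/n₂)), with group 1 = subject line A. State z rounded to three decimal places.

z = -0.867

p̂₁ = 188/301 = 0.62458, p̂₂ = 64/95 = 0.67368.
Pooling: p̂ = 252/396 = 0.63636.
SE = √[p̂(1−p̂)(1/n₁+1/n₂)] = √[0.63636·0.36364·(1/301+1/95)] ≈ 0.056609.
z = -0.04910/0.056609 = -0.867.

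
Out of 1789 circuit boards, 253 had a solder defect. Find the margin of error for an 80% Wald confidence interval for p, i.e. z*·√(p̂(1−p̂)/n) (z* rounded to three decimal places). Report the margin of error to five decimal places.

ME = 0.01056

With x = 253 successes in n = 1789, p̂ = 0.14142.
SE = √(p̂(1−p̂)/n) = √(0.121420/1789) = 0.008238.
The 80% critical value is z* = 1.282.
ME = 1.282·0.008238 = 0.01056.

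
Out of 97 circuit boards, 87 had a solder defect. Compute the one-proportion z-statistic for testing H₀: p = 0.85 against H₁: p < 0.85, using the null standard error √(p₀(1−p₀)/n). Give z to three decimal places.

Sample proportion p̂ = 87/97 = 0.89691.
Null standard error: √(0.85·0.15/97) = √0.001314433 = 0.036255.
z = (p̂ − p₀)/SE = (0.89691 − 0.85)/0.036255 = 1.294.

z = 1.294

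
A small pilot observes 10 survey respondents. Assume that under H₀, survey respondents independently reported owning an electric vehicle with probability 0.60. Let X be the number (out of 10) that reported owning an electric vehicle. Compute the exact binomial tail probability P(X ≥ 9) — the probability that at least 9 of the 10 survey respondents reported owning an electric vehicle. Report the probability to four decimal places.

X ~ Binomial(n=10, p=0.60).
P(X ≥ 9) = C(10,9)·0.60^9·0.40^1 + C(10,10)·0.60^10·0.40^0.
= 0.040311 + 0.006047 = 0.0464.

P = 0.0464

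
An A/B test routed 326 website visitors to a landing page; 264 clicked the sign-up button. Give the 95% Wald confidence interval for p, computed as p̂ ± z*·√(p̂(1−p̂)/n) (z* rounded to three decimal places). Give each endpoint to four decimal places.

(0.7672, 0.8524)

p̂ = 264/326 = 0.80982.
SE = √(p̂(1−p̂)/n) = √(0.154014/326) = 0.021736.
The 95% critical value is z* = 1.960.
Margin = 1.960·0.021736 = 0.04260.
CI: 0.80982 ± 0.04260 = (0.7672, 0.8524).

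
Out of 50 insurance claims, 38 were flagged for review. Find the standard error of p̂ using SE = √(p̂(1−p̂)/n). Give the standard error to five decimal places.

SE = 0.06040

The sample proportion is 38/50 = 0.76000.
p̂(1−p̂) = 0.182400.
SE = √(0.182400/50) = 0.06040.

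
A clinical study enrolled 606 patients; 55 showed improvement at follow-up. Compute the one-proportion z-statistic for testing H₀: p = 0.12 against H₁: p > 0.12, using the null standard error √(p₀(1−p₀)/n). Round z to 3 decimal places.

The sample proportion is 55/606 = 0.09076.
Under H₀, SE = √(p₀(1−p₀)/n) = √(0.12·0.88/606) = √0.000174257 = 0.013201.
z = (p̂ − p₀)/SE = (0.09076 − 0.12)/0.013201 = -2.215.

z = -2.215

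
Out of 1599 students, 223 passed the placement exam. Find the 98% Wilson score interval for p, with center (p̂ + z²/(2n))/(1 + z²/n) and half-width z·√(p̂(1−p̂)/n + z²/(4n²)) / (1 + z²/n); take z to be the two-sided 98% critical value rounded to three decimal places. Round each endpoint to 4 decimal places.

Here p̂ = 223/1599 = 0.13946 and z = 2.326 (z² = 5.410276).
Denominator 1 + z²/n = 1 + 5.410276/1599 = 1.003384.
Center = (0.13946 + 0.001692)/1.003384 = 0.14068.
Radicand: p̂(1−p̂)/n + z²/(4n²) = 0.000075055 + 0.000000529 = 0.000075584.
Half-width = 2.326·√0.000075584/1.003384 = 0.02015.
So the interval runs from 0.1205 to 0.1608.

(0.1205, 0.1608)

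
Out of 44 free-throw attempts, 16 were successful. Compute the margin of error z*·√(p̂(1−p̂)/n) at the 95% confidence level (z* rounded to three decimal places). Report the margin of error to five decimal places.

ME = 0.14214

p̂ = 16/44 = 0.36364.
SE = √(p̂(1−p̂)/n) = √(0.231405/44) = 0.072520.
z* = 1.960 at the 95% level.
Margin of error = z*·SE = 1.960 × 0.072520 = 0.14214.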